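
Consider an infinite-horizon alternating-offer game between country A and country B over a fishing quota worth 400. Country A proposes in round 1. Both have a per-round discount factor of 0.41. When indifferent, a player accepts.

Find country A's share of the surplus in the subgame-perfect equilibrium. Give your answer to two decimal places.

Let x be country A's share when country A proposes and y be country B's share when country B proposes.
Country B accepts iff offered ≥ 0.41·y, so x = 400 − 0.41y. Symmetrically y = 400 − 0.41x.
Substituting: x = 400 − 0.41(400 − 0.41x), giving x(1 − 0.41·0.41) = 400(1 − 0.41).
So x = 400 × 0.59 / 0.8319 ≈ 283.6879, and country B receives 400 − x ≈ 116.3121.

283.69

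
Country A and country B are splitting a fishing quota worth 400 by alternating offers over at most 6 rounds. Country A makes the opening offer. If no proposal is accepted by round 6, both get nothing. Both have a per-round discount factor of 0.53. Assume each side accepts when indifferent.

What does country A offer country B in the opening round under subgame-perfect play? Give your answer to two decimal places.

Round 6 (country B proposes): country A will accept anything ≥ 0, so country B offers 0 and keeps 400.
Round 5 (country A proposes): country B can get 400 next round, worth 0.53 × 400 = 212 now. Country A offers 212 and keeps 400 − 212 = 188.
Round 4 (country B proposes): country A can get 188 next round, worth 0.53 × 188 = 99.64 now. Country B offers 99.64 and keeps 400 − 99.64 = 300.36.
Round 3 (country A proposes): country B can get 300.36 next round, worth 0.53 × 300.36 = 159.1908 now. Country A offers 159.1908 and keeps 400 − 159.1908 = 240.8092.
Round 2 (country B proposes): country A can get 240.8092 next round, worth 0.53 × 240.8092 = 127.628876 now, so country B offers 127.628876, keeping 272.371124.
Round 1 (country A proposes): country B can get 272.371124 next round, worth 0.53 × 272.371124 = 144.35669572 now. Country A offers 144.35669572 and keeps 400 − 144.35669572 = 255.64330428.

144.36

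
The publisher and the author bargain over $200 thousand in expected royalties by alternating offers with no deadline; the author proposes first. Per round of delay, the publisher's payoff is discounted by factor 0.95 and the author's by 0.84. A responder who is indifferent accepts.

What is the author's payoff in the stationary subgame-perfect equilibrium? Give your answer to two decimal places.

49.50

Let x be the author's share when the author proposes and y be the publisher's share when the publisher proposes.
The publisher accepts iff offered ≥ 0.95·y, so x = 200 − 0.95y. Symmetrically y = 200 − 0.84x.
Substituting: x = 200 − 0.95(200 − 0.84x), giving x(1 − 0.84·0.95) = 200(1 − 0.95).
So x = 200 × 0.05 / 0.202 ≈ 49.5050, and the publisher receives 200 − x ≈ 150.4950.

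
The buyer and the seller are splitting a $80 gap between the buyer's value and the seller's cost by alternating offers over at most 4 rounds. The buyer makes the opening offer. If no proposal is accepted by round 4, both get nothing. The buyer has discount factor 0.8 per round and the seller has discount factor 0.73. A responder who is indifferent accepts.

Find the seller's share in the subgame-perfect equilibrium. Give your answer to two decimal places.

Round 4 (the seller proposes): the buyer will accept anything ≥ 0, so the seller offers 0 and keeps 80.
Round 3 (the buyer proposes): the seller can get 80 next round, worth 0.73 × 80 = 58.4 now. The buyer offers 58.4 and keeps 80 − 58.4 = 21.6.
Round 2 (the seller proposes): the buyer can get 21.6 next round, worth 0.8 × 21.6 = 17.28 now; the seller offers that and keeps 62.72.
Round 1 (the buyer proposes): the seller can get 62.72 next round, worth 0.73 × 62.72 = 45.7856 now; the buyer offers that and keeps 34.2144.

45.79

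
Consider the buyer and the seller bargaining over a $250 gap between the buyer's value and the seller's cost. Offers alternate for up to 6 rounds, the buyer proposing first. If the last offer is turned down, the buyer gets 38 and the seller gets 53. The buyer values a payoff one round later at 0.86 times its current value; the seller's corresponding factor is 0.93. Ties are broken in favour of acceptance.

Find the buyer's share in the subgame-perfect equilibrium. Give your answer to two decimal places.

65.30

Round 6 (the seller proposes): the buyer gets 38 if talks fail, so the seller offers 38 and keeps 212.
Round 5 (the buyer proposes): the seller can get 212 next round, worth 0.93 × 212 = 197.16 now, so the buyer offers 197.16, keeping 52.84.
Round 4 (the seller proposes): the buyer can get 52.84 next round, worth 0.86 × 52.84 = 45.4424 now. The seller offers 45.4424 and keeps 250 − 45.4424 = 204.5576.
Round 3 (the buyer proposes): the seller can get 204.5576 next round, worth 0.93 × 204.5576 = 190.238568 now; the buyer offers that and keeps 59.761432.
Round 2 (the seller proposes): the buyer can get 59.761432 next round, worth 0.86 × 59.761432 = 51.39483152 now; the seller offers that and keeps 198.60516848.
Round 1 (the buyer proposes): the seller can get 198.60516848 next round, worth 0.93 × 198.60516848 = 184.7028066864 now, so the buyer offers 184.7028066864, keeping 65.2971933136.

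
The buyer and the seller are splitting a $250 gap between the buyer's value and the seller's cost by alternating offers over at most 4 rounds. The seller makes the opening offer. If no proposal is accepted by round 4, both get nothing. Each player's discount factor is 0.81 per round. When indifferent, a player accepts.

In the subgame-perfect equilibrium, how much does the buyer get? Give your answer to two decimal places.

171.34

Solve by backward induction from round 4.
Round 4 (the buyer proposes): rejection yields 0 for the seller; the buyer offers 0 and keeps 250.
Round 3 (the seller proposes): the buyer can get 250 next round, worth 0.81 × 250 = 202.5 now; the seller offers that and keeps 47.5.
Round 2 (the buyer proposes): the seller can get 47.5 next round, worth 0.81 × 47.5 = 38.475 now, so the buyer offers 38.475, keeping 211.525.
Round 1 (the seller proposes): the buyer can get 211.525 next round, worth 0.81 × 211.525 = 171.33525 now. The seller offers 171.33525 and keeps 250 − 171.33525 = 78.66475.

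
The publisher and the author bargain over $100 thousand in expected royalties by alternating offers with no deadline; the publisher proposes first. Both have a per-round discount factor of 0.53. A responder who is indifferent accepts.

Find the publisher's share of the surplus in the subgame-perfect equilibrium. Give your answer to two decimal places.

65.36

In a stationary SPE each proposer offers the other exactly their discounted continuation value.
If the publisher keeps x when proposing and the author keeps y when proposing, then x = 100 − 0.53y and y = 100 − 0.53x.
Solving: x = 100(1 − 0.53) / (1 − 0.53·0.53) = 47 / 0.7191 ≈ 65.3595.
The author gets 100 − 65.3595 ≈ 34.6405.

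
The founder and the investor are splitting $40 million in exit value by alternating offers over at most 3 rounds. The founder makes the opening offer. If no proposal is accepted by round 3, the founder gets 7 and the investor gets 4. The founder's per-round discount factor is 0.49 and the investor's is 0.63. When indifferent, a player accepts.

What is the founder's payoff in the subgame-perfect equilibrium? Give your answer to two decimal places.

Work backward from the last round.
Round 3 (the founder proposes): the investor gets 4 if talks fail, so the founder offers 4 and keeps 36.
Round 2 (the investor proposes): the founder can get 36 next round, worth 0.49 × 36 = 17.64 now. The investor offers 17.64 and keeps 40 − 17.64 = 22.36.
Round 1 (the founder proposes): the investor can get 22.36 next round, worth 0.63 × 22.36 = 14.0868 now; the founder offers that and keeps 25.9132.

25.91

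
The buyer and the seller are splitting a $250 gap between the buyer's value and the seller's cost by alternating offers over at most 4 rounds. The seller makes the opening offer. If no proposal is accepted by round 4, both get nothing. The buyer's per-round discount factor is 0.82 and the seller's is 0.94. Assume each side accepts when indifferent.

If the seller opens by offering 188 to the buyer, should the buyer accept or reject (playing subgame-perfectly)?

Accept

Round 4 (the buyer proposes): rejection yields 0 for the seller; the buyer offers 0 and keeps 250.
Round 3 (the seller proposes): the buyer can get 250 next round, worth 0.82 × 250 = 205 now; the seller offers that and keeps 45.
Round 2 (the buyer proposes): the seller can get 45 next round, worth 0.94 × 45 = 42.3 now. The buyer offers 42.3 and keeps 250 − 42.3 = 207.7.
So by rejecting in round 1, the buyer gets 207.7 next round, worth 0.82 × 207.7 = 170.314 now.
Offer 188 ≥ 170.314, so the buyer accepts.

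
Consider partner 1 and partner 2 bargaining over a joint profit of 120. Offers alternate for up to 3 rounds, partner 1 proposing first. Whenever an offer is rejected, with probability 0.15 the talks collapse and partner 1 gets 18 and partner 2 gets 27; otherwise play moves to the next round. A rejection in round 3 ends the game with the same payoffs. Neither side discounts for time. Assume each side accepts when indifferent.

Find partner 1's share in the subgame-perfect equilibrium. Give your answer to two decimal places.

By backward induction:
Round 3 (partner 1 proposes): partner 2 gets 27 if talks fail, so partner 1 offers 27 and keeps 93.
Round 2 (partner 2 proposes): rejecting gives partner 1 an expected 0.85 × 93 + 0.15 × 18 = 81.75. Partner 2 offers 81.75 and keeps 120 − 81.75 = 38.25.
Round 1 (partner 1 proposes): rejecting gives partner 2 an expected 0.85 × 38.25 + 0.15 × 27 = 36.5625; partner 1 offers that and keeps 83.4375.

83.44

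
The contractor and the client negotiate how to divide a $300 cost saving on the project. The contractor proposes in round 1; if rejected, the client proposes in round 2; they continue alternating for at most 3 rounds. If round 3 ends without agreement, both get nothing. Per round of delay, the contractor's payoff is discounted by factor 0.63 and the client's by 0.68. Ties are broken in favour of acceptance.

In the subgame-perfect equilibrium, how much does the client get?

75.48

Round 3 (the contractor proposes): the client will accept anything ≥ 0, so the contractor offers 0 and keeps 300.
Round 2 (the client proposes): the contractor can get 300 next round, worth 0.63 × 300 = 189 now, so the client offers 189, keeping 111.
Round 1 (the contractor proposes): the client can get 111 next round, worth 0.68 × 111 = 75.48 now. The contractor offers 75.48 and keeps 300 − 75.48 = 224.52.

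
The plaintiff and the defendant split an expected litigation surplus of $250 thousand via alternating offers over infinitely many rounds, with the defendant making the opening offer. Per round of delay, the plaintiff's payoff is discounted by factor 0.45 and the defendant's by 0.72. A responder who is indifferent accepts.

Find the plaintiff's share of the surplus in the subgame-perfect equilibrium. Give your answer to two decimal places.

Let x be the defendant's share when the defendant proposes and y be the plaintiff's share when the plaintiff proposes.
The plaintiff accepts iff offered ≥ 0.45·y, so x = 250 − 0.45y. Symmetrically y = 250 − 0.72x.
Substituting: x = 250 − 0.45(250 − 0.72x), giving x(1 − 0.72·0.45) = 250(1 − 0.45).
So x = 250 × 0.55 / 0.676 ≈ 203.4024, and the plaintiff receives 250 − x ≈ 46.5976.

46.60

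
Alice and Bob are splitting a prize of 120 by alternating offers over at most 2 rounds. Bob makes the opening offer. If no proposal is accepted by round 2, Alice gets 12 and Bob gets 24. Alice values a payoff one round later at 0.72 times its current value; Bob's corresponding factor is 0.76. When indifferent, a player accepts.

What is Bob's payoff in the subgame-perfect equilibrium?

50.88

Round 2 (Alice proposes): Bob gets 24 if talks fail, so Alice offers 24 and keeps 96.
Round 1 (Bob proposes): Alice can get 96 next round, worth 0.72 × 96 = 69.12 now. Bob offers 69.12 and keeps 120 − 69.12 = 50.88.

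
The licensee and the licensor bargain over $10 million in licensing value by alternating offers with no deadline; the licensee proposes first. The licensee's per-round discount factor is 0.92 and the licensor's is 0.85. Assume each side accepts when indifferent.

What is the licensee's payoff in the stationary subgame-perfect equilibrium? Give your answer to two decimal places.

In a stationary SPE each proposer offers the other exactly their discounted continuation value.
If the licensee keeps x when proposing and the licensor keeps y when proposing, then x = 10 − 0.85y and y = 10 − 0.92x.
Solving: x = 10(1 − 0.85) / (1 − 0.92·0.85) = 1.5 / 0.218 ≈ 6.8807.
The licensor gets 10 − 6.8807 ≈ 3.1193.

6.88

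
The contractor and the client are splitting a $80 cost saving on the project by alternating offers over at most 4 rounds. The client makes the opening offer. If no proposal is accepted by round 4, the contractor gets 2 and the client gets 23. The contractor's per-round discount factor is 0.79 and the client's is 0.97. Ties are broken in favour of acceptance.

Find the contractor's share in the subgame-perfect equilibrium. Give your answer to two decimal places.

Round 4 (the contractor proposes): the client gets 23 if talks fail, so the contractor offers 23 and keeps 57.
Round 3 (the client proposes): the contractor can get 57 next round, worth 0.79 × 57 = 45.03 now. The client offers 45.03 and keeps 80 − 45.03 = 34.97.
Round 2 (the contractor proposes): the client can get 34.97 next round, worth 0.97 × 34.97 = 33.9209 now, so the contractor offers 33.9209, keeping 46.0791.
Round 1 (the client proposes): the contractor can get 46.0791 next round, worth 0.79 × 46.0791 = 36.402489 now; the client offers that and keeps 43.597511.

36.40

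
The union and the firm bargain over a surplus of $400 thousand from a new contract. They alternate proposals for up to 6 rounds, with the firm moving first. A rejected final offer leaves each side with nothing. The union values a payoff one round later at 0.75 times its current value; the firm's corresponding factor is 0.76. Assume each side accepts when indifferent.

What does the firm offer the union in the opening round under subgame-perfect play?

210.51

Solve by backward induction from round 6.
Round 6 (the union proposes): rejection yields 0 for the firm; the union offers 0 and keeps 400.
Round 5 (the firm proposes): the union can get 400 next round, worth 0.75 × 400 = 300 now, so the firm offers 300, keeping 100.
Round 4 (the union proposes): the firm can get 100 next round, worth 0.76 × 100 = 76 now; the union offers that and keeps 324.
Round 3 (the firm proposes): the union can get 324 next round, worth 0.75 × 324 = 243 now, so the firm offers 243, keeping 157.
Round 2 (the union proposes): the firm can get 157 next round, worth 0.76 × 157 = 119.32 now. The union offers 119.32 and keeps 400 − 119.32 = 280.68.
Round 1 (the firm proposes): the union can get 280.68 next round, worth 0.75 × 280.68 = 210.51 now; the firm offers that and keeps 189.49.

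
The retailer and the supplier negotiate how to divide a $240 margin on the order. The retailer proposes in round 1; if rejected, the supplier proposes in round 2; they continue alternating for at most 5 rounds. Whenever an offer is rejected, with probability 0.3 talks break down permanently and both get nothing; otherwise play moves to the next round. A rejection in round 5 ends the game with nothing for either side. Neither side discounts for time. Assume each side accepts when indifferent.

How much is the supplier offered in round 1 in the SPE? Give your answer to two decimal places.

75.10

Round 5 (the retailer proposes): the supplier will accept anything ≥ 0, so the retailer offers 0 and keeps 240.
Round 4 (the supplier proposes): rejecting gives the retailer an expected 0.7 × 240 = 168; the supplier offers that and keeps 72.
Round 3 (the retailer proposes): rejecting gives the supplier an expected 0.7 × 72 = 50.4, so the retailer offers 50.4, keeping 189.6.
Round 2 (the supplier proposes): rejecting gives the retailer an expected 0.7 × 189.6 = 132.72, so the supplier offers 132.72, keeping 107.28.
Round 1 (the retailer proposes): rejecting gives the supplier an expected 0.7 × 107.28 = 75.096. The retailer offers 75.096 and keeps 240 − 75.096 = 164.904.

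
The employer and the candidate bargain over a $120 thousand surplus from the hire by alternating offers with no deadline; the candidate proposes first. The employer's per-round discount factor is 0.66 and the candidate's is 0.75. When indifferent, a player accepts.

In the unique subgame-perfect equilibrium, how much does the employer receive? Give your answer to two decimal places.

39.21

When the candidate proposes, the employer accepts any offer worth at least 0.66 times what the employer would get by proposing next round; and vice versa.
This gives x = 120 − 0.66y and y = 120 − 0.75x, where x and y are each side's share when it proposes.
Hence (1 − 0.66·0.75)x = 120(1 − 0.66), i.e. 0.505·x = 40.8.
x ≈ 80.7921; the employer's share is 120 − x ≈ 39.2079.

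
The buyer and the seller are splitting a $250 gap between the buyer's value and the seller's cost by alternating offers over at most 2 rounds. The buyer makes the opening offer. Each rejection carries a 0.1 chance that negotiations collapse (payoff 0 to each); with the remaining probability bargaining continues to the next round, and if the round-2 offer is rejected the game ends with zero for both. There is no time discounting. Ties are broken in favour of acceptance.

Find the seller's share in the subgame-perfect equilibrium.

225

Round 2 (the seller proposes): rejection yields 0 for the buyer; the seller offers 0 and keeps 250.
Round 1 (the buyer proposes): rejecting gives the seller an expected 0.9 × 250 = 225; the buyer offers that and keeps 25.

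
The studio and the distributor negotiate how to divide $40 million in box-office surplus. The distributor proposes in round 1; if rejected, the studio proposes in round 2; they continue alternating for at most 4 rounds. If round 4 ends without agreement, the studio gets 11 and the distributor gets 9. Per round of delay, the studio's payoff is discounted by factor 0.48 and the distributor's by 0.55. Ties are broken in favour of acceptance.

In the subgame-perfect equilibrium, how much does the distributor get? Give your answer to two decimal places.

Round 4 (the studio proposes): the distributor gets 9 if talks fail, so the studio offers 9 and keeps 31.
Round 3 (the distributor proposes): the studio can get 31 next round, worth 0.48 × 31 = 14.88 now; the distributor offers that and keeps 25.12.
Round 2 (the studio proposes): the distributor can get 25.12 next round, worth 0.55 × 25.12 = 13.816 now, so the studio offers 13.816, keeping 26.184.
Round 1 (the distributor proposes): the studio can get 26.184 next round, worth 0.48 × 26.184 = 12.56832 now; the distributor offers that and keeps 27.43168.

27.43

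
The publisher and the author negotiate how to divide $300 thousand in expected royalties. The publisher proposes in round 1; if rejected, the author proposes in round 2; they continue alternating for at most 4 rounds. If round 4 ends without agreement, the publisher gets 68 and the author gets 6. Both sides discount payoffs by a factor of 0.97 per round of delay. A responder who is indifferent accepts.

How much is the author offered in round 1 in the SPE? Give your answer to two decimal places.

220.47

Work backward from the last round.
Round 4 (the author proposes): the publisher gets 68 if talks fail, so the author offers 68 and keeps 232.
Round 3 (the publisher proposes): the author can get 232 next round, worth 0.97 × 232 = 225.04 now; the publisher offers that and keeps 74.96.
Round 2 (the author proposes): the publisher can get 74.96 next round, worth 0.97 × 74.96 = 72.7112 now. The author offers 72.7112 and keeps 300 − 72.7112 = 227.2888.
Round 1 (the publisher proposes): the author can get 227.2888 next round, worth 0.97 × 227.2888 = 220.470136 now. The publisher offers 220.470136 and keeps 300 − 220.470136 = 79.529864.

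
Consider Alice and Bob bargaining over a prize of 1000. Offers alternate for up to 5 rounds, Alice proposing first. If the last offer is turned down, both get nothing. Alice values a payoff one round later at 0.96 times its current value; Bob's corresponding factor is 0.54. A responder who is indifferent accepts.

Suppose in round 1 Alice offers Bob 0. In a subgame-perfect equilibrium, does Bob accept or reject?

Round 5 (Alice proposes): rejection yields 0 for Bob; Alice offers 0 and keeps 1000.
Round 4 (Bob proposes): Alice can get 1000 next round, worth 0.96 × 1000 = 960 now; Bob offers that and keeps 40.
Round 3 (Alice proposes): Bob can get 40 next round, worth 0.54 × 40 = 21.6 now; Alice offers that and keeps 978.4.
Round 2 (Bob proposes): Alice can get 978.4 next round, worth 0.96 × 978.4 = 939.264 now; Bob offers that and keeps 60.736.
So by rejecting in round 1, Bob gets 60.736 next round, worth 0.54 × 60.736 = 32.79744 now.
Offer 0 < 32.79744, so Bob rejects.

Reject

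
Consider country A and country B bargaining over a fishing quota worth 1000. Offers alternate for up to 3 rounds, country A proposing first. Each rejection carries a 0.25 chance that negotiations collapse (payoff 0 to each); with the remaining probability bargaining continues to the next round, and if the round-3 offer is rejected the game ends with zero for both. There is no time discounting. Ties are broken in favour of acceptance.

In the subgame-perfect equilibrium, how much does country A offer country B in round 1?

187.5

Round 3 (country A proposes): country B will accept anything ≥ 0, so country A offers 0 and keeps 1000.
Round 2 (country B proposes): rejecting gives country A an expected 0.75 × 1000 = 750, so country B offers 750, keeping 250.
Round 1 (country A proposes): rejecting gives country B an expected 0.75 × 250 = 187.5; country A offers that and keeps 812.5.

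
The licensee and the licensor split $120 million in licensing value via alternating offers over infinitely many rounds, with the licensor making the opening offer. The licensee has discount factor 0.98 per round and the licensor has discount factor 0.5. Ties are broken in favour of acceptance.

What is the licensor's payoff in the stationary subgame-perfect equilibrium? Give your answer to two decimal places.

4.71

In a stationary SPE each proposer offers the other exactly their discounted continuation value.
If the licensor keeps x when proposing and the licensee keeps y when proposing, then x = 120 − 0.98y and y = 120 − 0.5x.
Solving: x = 120(1 − 0.98) / (1 − 0.5·0.98) = 2.4 / 0.51 ≈ 4.7059.
The licensee gets 120 − 4.7059 ≈ 115.2941.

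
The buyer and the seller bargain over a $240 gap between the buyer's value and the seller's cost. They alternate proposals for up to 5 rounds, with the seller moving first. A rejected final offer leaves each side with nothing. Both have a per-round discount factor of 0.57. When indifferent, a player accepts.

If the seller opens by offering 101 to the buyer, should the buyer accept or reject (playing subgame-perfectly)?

Round 5 (the seller proposes): the buyer will accept anything ≥ 0, so the seller offers 0 and keeps 240.
Round 4 (the buyer proposes): the seller can get 240 next round, worth 0.57 × 240 = 136.8 now; the buyer offers that and keeps 103.2.
Round 3 (the seller proposes): the buyer can get 103.2 next round, worth 0.57 × 103.2 = 58.824 now, so the seller offers 58.824, keeping 181.176.
Round 2 (the buyer proposes): the seller can get 181.176 next round, worth 0.57 × 181.176 = 103.27032 now. The buyer offers 103.27032 and keeps 240 − 103.27032 = 136.72968.
So by rejecting in round 1, the buyer gets 136.72968 next round, worth 0.57 × 136.72968 = 77.9359176 now.
Offer 101 ≥ 77.9359176, so the buyer accepts.

Accept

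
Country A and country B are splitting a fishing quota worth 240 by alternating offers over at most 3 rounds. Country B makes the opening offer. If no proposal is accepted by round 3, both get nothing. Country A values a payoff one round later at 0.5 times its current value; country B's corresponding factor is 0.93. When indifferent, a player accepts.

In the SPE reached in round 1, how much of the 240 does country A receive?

Round 3 (country B proposes): rejection yields 0 for country A; country B offers 0 and keeps 240.
Round 2 (country A proposes): country B can get 240 next round, worth 0.93 × 240 = 223.2 now, so country A offers 223.2, keeping 16.8.
Round 1 (country B proposes): country A can get 16.8 next round, worth 0.5 × 16.8 = 8.4 now. Country B offers 8.4 and keeps 240 − 8.4 = 231.6.

8.4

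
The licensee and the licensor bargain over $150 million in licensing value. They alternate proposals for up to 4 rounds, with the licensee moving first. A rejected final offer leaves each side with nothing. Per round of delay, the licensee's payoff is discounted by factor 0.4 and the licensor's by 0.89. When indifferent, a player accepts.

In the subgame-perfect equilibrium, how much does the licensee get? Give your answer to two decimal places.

Round 4 (the licensor proposes): rejection yields 0 for the licensee; the licensor offers 0 and keeps 150.
Round 3 (the licensee proposes): the licensor can get 150 next round, worth 0.89 × 150 = 133.5 now, so the licensee offers 133.5, keeping 16.5.
Round 2 (the licensor proposes): the licensee can get 16.5 next round, worth 0.4 × 16.5 = 6.6 now. The licensor offers 6.6 and keeps 150 − 6.6 = 143.4.
Round 1 (the licensee proposes): the licensor can get 143.4 next round, worth 0.89 × 143.4 = 127.626 now, so the licensee offers 127.626, keeping 22.374.

22.37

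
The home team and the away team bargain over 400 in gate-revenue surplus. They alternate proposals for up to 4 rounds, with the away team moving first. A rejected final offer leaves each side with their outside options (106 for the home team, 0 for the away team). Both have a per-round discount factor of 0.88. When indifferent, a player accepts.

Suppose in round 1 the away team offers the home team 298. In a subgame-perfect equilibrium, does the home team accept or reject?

Reject

Work out the home team's continuation value if the offer is rejected.
Round 4 (the home team proposes): the away team will accept anything ≥ 0, so the home team offers 0 and keeps 400.
Round 3 (the away team proposes): the home team can get 400 next round, worth 0.88 × 400 = 352 now; the away team offers that and keeps 48.
Round 2 (the home team proposes): the away team can get 48 next round, worth 0.88 × 48 = 42.24 now. The home team offers 42.24 and keeps 400 − 42.24 = 357.76.
So by rejecting in round 1, the home team gets 357.76 next round, worth 0.88 × 357.76 = 314.8288 now.
Offer 298 < 314.8288, so the home team rejects.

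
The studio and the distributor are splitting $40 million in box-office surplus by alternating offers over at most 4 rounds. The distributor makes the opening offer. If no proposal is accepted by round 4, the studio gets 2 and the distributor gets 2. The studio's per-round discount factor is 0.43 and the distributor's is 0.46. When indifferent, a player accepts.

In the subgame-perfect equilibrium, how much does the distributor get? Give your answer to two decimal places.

27.48

By backward induction:
Round 4 (the studio proposes): the distributor gets 2 if talks fail, so the studio offers 2 and keeps 38.
Round 3 (the distributor proposes): the studio can get 38 next round, worth 0.43 × 38 = 16.34 now, so the distributor offers 16.34, keeping 23.66.
Round 2 (the studio proposes): the distributor can get 23.66 next round, worth 0.46 × 23.66 = 10.8836 now; the studio offers that and keeps 29.1164.
Round 1 (the distributor proposes): the studio can get 29.1164 next round, worth 0.43 × 29.1164 = 12.520052 now. The distributor offers 12.520052 and keeps 40 − 12.520052 = 27.479948.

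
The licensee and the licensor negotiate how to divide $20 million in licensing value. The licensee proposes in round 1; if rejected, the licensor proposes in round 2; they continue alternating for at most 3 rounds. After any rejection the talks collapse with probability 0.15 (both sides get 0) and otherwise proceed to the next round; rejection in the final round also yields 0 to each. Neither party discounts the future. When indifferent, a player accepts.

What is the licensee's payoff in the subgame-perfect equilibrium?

Round 3 (the licensee proposes): rejection yields 0 for the licensor; the licensee offers 0 and keeps 20.
Round 2 (the licensor proposes): rejecting gives the licensee an expected 0.85 × 20 = 17; the licensor offers that and keeps 3.
Round 1 (the licensee proposes): rejecting gives the licensor an expected 0.85 × 3 = 2.55, so the licensee offers 2.55, keeping 17.45.

17.45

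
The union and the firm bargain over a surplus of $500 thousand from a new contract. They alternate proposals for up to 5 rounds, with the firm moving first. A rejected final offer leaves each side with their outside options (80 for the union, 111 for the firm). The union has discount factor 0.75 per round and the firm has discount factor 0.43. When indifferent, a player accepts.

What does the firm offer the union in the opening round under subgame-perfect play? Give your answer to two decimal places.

291.00

Solve by backward induction from round 5.
Round 5 (the firm proposes): the union gets 80 if talks fail, so the firm offers 80 and keeps 420.
Round 4 (the union proposes): the firm can get 420 next round, worth 0.43 × 420 = 180.6 now; the union offers that and keeps 319.4.
Round 3 (the firm proposes): the union can get 319.4 next round, worth 0.75 × 319.4 = 239.55 now. The firm offers 239.55 and keeps 500 − 239.55 = 260.45.
Round 2 (the union proposes): the firm can get 260.45 next round, worth 0.43 × 260.45 = 111.9935 now. The union offers 111.9935 and keeps 500 − 111.9935 = 388.0065.
Round 1 (the firm proposes): the union can get 388.0065 next round, worth 0.75 × 388.0065 = 291.004875 now; the firm offers that and keeps 208.995125.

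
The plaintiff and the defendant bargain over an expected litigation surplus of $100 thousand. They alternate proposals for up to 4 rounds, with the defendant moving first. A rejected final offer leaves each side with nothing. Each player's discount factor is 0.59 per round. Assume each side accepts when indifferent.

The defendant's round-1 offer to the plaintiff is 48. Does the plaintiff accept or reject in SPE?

Round 4 (the plaintiff proposes): rejection yields 0 for the defendant; the plaintiff offers 0 and keeps 100.
Round 3 (the defendant proposes): the plaintiff can get 100 next round, worth 0.59 × 100 = 59 now. The defendant offers 59 and keeps 100 − 59 = 41.
Round 2 (the plaintiff proposes): the defendant can get 41 next round, worth 0.59 × 41 = 24.19 now. The plaintiff offers 24.19 and keeps 100 − 24.19 = 75.81.
So by rejecting in round 1, the plaintiff gets 75.81 next round, worth 0.59 × 75.81 = 44.7279 now.
Offer 48 ≥ 44.7279, so the plaintiff accepts.

Accept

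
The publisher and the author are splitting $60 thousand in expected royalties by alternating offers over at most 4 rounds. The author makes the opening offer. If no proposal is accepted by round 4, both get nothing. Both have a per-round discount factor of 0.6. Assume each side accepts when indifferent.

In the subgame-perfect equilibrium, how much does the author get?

Round 4 (the publisher proposes): rejection yields 0 for the author; the publisher offers 0 and keeps 60.
Round 3 (the author proposes): the publisher can get 60 next round, worth 0.6 × 60 = 36 now. The author offers 36 and keeps 60 − 36 = 24.
Round 2 (the publisher proposes): the author can get 24 next round, worth 0.6 × 24 = 14.4 now. The publisher offers 14.4 and keeps 60 − 14.4 = 45.6.
Round 1 (the author proposes): the publisher can get 45.6 next round, worth 0.6 × 45.6 = 27.36 now; the author offers that and keeps 32.64.

32.64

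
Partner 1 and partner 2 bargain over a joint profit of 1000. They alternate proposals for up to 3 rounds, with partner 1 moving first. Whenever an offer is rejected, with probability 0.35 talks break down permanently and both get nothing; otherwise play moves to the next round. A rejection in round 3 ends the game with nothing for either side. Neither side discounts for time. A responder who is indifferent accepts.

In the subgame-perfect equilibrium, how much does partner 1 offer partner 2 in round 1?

Round 3 (partner 1 proposes): partner 2 will accept anything ≥ 0, so partner 1 offers 0 and keeps 1000.
Round 2 (partner 2 proposes): rejecting gives partner 1 an expected 0.65 × 1000 = 650, so partner 2 offers 650, keeping 350.
Round 1 (partner 1 proposes): rejecting gives partner 2 an expected 0.65 × 350 = 227.5, so partner 1 offers 227.5, keeping 772.5.

227.5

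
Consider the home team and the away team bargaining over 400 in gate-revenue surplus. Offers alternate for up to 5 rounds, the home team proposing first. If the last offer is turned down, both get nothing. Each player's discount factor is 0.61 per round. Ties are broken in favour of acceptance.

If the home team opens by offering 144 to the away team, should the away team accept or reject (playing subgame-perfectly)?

Work out the away team's continuation value if the offer is rejected.
Round 5 (the home team proposes): the away team will accept anything ≥ 0, so the home team offers 0 and keeps 400.
Round 4 (the away team proposes): the home team can get 400 next round, worth 0.61 × 400 = 244 now; the away team offers that and keeps 156.
Round 3 (the home team proposes): the away team can get 156 next round, worth 0.61 × 156 = 95.16 now; the home team offers that and keeps 304.84.
Round 2 (the away team proposes): the home team can get 304.84 next round, worth 0.61 × 304.84 = 185.9524 now. The away team offers 185.9524 and keeps 400 − 185.9524 = 214.0476.
So by rejecting in round 1, the away team gets 214.0476 next round, worth 0.61 × 214.0476 = 130.569036 now.
Offer 144 ≥ 130.569036, so the away team accepts.

Accept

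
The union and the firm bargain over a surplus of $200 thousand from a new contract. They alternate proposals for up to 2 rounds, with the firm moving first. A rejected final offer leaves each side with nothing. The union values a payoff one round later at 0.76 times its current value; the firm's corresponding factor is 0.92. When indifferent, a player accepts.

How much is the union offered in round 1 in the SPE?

152

Round 2 (the union proposes): rejection yields 0 for the firm; the union offers 0 and keeps 200.
Round 1 (the firm proposes): the union can get 200 next round, worth 0.76 × 200 = 152 now; the firm offers that and keeps 48.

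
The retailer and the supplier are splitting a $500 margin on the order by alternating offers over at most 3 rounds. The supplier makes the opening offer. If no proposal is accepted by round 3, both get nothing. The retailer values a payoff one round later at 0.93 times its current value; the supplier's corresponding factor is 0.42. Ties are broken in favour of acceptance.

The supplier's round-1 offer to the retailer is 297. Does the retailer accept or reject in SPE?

Accept

Round 3 (the supplier proposes): rejection yields 0 for the retailer; the supplier offers 0 and keeps 500.
Round 2 (the retailer proposes): the supplier can get 500 next round, worth 0.42 × 500 = 210 now. The retailer offers 210 and keeps 500 − 210 = 290.
So by rejecting in round 1, the retailer gets 290 next round, worth 0.93 × 290 = 269.7 now.
Offer 297 ≥ 269.7, so the retailer accepts.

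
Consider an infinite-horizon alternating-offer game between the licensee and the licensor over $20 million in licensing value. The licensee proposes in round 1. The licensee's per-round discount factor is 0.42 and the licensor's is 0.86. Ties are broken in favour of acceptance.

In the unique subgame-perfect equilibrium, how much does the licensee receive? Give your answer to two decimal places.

In a stationary SPE each proposer offers the other exactly their discounted continuation value.
If the licensee keeps x when proposing and the licensor keeps y when proposing, then x = 20 − 0.86y and y = 20 − 0.42x.
Solving: x = 20(1 − 0.86) / (1 − 0.42·0.86) = 2.8 / 0.6388 ≈ 4.3832.
The licensor gets 20 − 4.3832 ≈ 15.6168.

4.38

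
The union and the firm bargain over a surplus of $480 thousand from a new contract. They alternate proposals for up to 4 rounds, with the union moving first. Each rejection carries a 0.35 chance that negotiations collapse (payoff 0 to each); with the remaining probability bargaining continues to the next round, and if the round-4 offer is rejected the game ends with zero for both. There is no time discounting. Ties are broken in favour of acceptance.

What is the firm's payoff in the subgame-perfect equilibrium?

Round 4 (the firm proposes): the union will accept anything ≥ 0, so the firm offers 0 and keeps 480.
Round 3 (the union proposes): rejecting gives the firm an expected 0.65 × 480 = 312, so the union offers 312, keeping 168.
Round 2 (the firm proposes): rejecting gives the union an expected 0.65 × 168 = 109.2; the firm offers that and keeps 370.8.
Round 1 (the union proposes): rejecting gives the firm an expected 0.65 × 370.8 = 241.02, so the union offers 241.02, keeping 238.98.

241.02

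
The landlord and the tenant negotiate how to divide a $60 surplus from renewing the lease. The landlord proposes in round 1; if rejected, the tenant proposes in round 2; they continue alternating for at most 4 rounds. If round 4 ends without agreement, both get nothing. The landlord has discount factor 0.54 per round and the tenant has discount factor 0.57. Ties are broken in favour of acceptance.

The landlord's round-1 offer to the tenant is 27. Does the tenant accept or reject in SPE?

Accept

Work out the tenant's continuation value if the offer is rejected.
Round 4 (the tenant proposes): rejection yields 0 for the landlord; the tenant offers 0 and keeps 60.
Round 3 (the landlord proposes): the tenant can get 60 next round, worth 0.57 × 60 = 34.2 now; the landlord offers that and keeps 25.8.
Round 2 (the tenant proposes): the landlord can get 25.8 next round, worth 0.54 × 25.8 = 13.932 now. The tenant offers 13.932 and keeps 60 − 13.932 = 46.068.
So by rejecting in round 1, the tenant gets 46.068 next round, worth 0.57 × 46.068 = 26.25876 now.
Offer 27 ≥ 26.25876, so the tenant accepts.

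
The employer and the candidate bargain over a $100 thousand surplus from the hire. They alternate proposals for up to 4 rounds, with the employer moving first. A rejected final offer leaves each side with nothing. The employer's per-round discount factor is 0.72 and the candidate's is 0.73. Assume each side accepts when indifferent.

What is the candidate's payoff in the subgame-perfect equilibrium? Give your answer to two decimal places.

Round 4 (the candidate proposes): rejection yields 0 for the employer; the candidate offers 0 and keeps 100.
Round 3 (the employer proposes): the candidate can get 100 next round, worth 0.73 × 100 = 73 now, so the employer offers 73, keeping 27.
Round 2 (the candidate proposes): the employer can get 27 next round, worth 0.72 × 27 = 19.44 now, so the candidate offers 19.44, keeping 80.56.
Round 1 (the employer proposes): the candidate can get 80.56 next round, worth 0.73 × 80.56 = 58.8088 now. The employer offers 58.8088 and keeps 100 − 58.8088 = 41.1912.

58.81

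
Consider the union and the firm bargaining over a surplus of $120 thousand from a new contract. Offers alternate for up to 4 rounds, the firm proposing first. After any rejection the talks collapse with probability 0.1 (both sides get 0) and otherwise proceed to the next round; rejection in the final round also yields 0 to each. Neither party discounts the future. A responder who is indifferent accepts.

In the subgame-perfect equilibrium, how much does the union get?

98.28

By backward induction:
Round 4 (the union proposes): the firm will accept anything ≥ 0, so the union offers 0 and keeps 120.
Round 3 (the firm proposes): rejecting gives the union an expected 0.9 × 120 = 108; the firm offers that and keeps 12.
Round 2 (the union proposes): rejecting gives the firm an expected 0.9 × 12 = 10.8; the union offers that and keeps 109.2.
Round 1 (the firm proposes): rejecting gives the union an expected 0.9 × 109.2 = 98.28. The firm offers 98.28 and keeps 120 − 98.28 = 21.72.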